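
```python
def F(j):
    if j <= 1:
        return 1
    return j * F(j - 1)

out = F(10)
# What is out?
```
Call trace:
F(j=10)
  F(j=9)
    F(j=8)
      F(j=7)
        F(j=6)
          F(j=5)
            F(j=4)
              F(j=3)
                F(j=2)
                  F(j=1)
                  -> return 1
                -> return 2
              -> return 6
            -> return 24
          -> return 120
        -> return 720
      -> return 5040
    -> return 40320
  -> return 362880
-> return 3628800

Final answer: 3628800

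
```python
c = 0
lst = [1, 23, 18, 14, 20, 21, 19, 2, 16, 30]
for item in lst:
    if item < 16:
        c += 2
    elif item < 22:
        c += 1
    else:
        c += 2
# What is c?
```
Trace:
  c=0
  c=2, item=1
  c=4, item=23
  c=5, item=18
  c=7, item=14
  c=8, item=20
  c=9, item=21
  c=10, item=19
  c=12, item=2
  c=13, item=16
  c=15, item=30

Final answer: 15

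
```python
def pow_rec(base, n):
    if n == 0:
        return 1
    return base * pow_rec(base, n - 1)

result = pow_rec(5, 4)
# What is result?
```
Call trace:
pow_rec(base=5, n=4)
  pow_rec(base=5, n=3)
    pow_rec(base=5, n=2)
      pow_rec(base=5, n=1)
        pow_rec(base=5, n=0)
        -> return 1
      -> return 5
    -> return 25
  -> return 125
-> return 625

Final answer: 625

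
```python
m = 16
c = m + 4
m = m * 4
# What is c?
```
Trace:
  m=16
  m=16, c=20
  m=64, c=20

Final answer: 20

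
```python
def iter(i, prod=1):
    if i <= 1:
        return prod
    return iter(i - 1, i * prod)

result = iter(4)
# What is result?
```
Call trace:
iter(i=4, prod=1)
  iter(i=3, prod=4)
    iter(i=2, prod=12)
      iter(i=1, prod=24)
      -> return 24
    -> return 24
  -> return 24
-> return 24

Final answer: 24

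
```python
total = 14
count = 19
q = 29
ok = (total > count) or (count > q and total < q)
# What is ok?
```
Trace:
  total=14
  total=14, count=19
  total=14, count=19, q=29
  total=14, count=19, q=29, ok=False

Final answer: False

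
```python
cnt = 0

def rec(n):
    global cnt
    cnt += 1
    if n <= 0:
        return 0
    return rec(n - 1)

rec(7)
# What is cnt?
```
Call trace:
rec(n=7)
  rec(n=6)
    rec(n=5)
      rec(n=4)
        rec(n=3)
          rec(n=2)
            rec(n=1)
              rec(n=0)
              -> return 0
            -> return 0
          -> return 0
        -> return 0
      -> return 0
    -> return 0
  -> return 0
-> return 0

cnt is incremented once per call. rec is entered once for each n = 7, 6, 5, 4, 3, 2, 1, 0 (the n <= 0 call returns without recursing), i.e. 7 + 1 calls.
cnt = 8

Final answer: 8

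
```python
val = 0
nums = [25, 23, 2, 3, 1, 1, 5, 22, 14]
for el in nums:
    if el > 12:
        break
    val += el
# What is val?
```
Trace:
  val=0
  val=0, el=25

Final answer: 0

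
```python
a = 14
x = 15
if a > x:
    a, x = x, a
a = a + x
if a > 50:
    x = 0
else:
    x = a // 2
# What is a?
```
Trace:
  a=14
  a=14, x=15
  a=14, x=15
  a=29, x=15
  a=29, x=14

Final answer: 29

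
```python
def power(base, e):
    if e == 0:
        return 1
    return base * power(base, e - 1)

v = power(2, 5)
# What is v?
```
Call trace:
power(base=2, e=5)
  power(base=2, e=4)
    power(base=2, e=3)
      power(base=2, e=2)
        power(base=2, e=1)
          power(base=2, e=0)
          -> return 1
        -> return 2
      -> return 4
    -> return 8
  -> return 16
-> return 32

Final answer: 32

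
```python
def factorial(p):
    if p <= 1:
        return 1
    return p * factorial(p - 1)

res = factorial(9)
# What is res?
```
Call trace:
factorial(p=9)
  factorial(p=8)
    factorial(p=7)
      factorial(p=6)
        factorial(p=5)
          factorial(p=4)
            factorial(p=3)
              factorial(p=2)
                factorial(p=1)
                -> return 1
              -> return 2
            -> return 6
          -> return 24
        -> return 120
      -> return 720
    -> return 5040
  -> return 40320
-> return 362880

Final answer: 362880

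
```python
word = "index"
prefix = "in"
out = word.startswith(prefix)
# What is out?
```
Trace:
  word='index'
  word='index', prefix='in'
  word='index', prefix='in', out=True

Final answer: True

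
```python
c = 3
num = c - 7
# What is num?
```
Trace:
  c=3
  c=3, num=-4

Final answer: -4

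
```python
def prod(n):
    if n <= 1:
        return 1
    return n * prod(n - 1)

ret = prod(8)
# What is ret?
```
Call trace:
prod(n=8)
  prod(n=7)
    prod(n=6)
      prod(n=5)
        prod(n=4)
          prod(n=3)
            prod(n=2)
              prod(n=1)
              -> return 1
            -> return 2
          -> return 6
        -> return 24
      -> return 120
    -> return 720
  -> return 5040
-> return 40320

Final answer: 40320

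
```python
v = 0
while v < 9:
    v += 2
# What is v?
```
Trace:
  v=0
  v=2
  v=4
  v=6
  v=8
  v=10

Final answer: 10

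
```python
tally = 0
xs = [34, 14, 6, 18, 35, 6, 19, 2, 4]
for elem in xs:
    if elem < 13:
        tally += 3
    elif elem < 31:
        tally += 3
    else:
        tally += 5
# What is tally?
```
Trace:
  tally=0
  tally=5, elem=34
  tally=8, elem=14
  tally=11, elem=6
  tally=14, elem=18
  tally=19, elem=35
  tally=22, elem=6
  tally=25, elem=19
  tally=28, elem=2
  tally=31, elem=4

Final answer: 31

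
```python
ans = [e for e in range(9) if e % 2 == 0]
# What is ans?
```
Trace:
  e=0
  e=1
  e=2
  e=3
  e=4
  e=5
  e=6
  e=7
  e=8
  ans=[0, 2, 4, 6, 8]

Final answer: [0, 2, 4, 6, 8]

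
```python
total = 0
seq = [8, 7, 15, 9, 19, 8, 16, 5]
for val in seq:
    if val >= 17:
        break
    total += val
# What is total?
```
Trace:
  total=0
  total=8, val=8
  total=15, val=7
  total=30, val=15
  total=39, val=9
  total=39, val=19

Final answer: 39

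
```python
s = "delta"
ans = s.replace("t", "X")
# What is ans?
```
Trace:
  s='delta'
  s='delta', ans='delXa'

Final answer: 'delXa'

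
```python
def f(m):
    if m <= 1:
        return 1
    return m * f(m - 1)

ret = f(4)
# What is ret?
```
Call trace:
f(m=4)
  f(m=3)
    f(m=2)
      f(m=1)
      -> return 1
    -> return 2
  -> return 6
-> return 24

Final answer: 24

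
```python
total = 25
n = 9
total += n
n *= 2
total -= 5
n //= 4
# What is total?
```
Trace:
  total=25
  total=25, n=9
  total=34, n=9
  total=34, n=18
  total=29, n=18
  total=29, n=4

Final answer: 29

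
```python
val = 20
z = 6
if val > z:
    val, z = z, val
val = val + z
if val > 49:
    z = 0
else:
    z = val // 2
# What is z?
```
Trace:
  val=20
  val=20, z=6
  val=6, z=20
  val=26, z=20
  val=26, z=13

Final answer: 13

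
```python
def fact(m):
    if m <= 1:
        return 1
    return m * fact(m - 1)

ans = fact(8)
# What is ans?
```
Call trace:
fact(m=8)
  fact(m=7)
    fact(m=6)
      fact(m=5)
        fact(m=4)
          fact(m=3)
            fact(m=2)
              fact(m=1)
              -> return 1
            -> return 2
          -> return 6
        -> return 24
      -> return 120
    -> return 720
  -> return 5040
-> return 40320

Final answer: 40320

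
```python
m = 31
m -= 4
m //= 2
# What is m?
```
Trace:
  m=31
  m=27
  m=13

Final answer: 13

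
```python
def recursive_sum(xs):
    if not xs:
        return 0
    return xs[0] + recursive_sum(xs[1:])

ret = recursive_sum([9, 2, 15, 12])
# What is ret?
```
Call trace:
recursive_sum(xs=[9, 2, 15, 12])
  recursive_sum(xs=[2, 15, 12])
    recursive_sum(xs=[15, 12])
      recursive_sum(xs=[12])
        recursive_sum(xs=[])
        -> return 0
      -> return 12
    -> return 27
  -> return 29
-> return 38

Final answer: 38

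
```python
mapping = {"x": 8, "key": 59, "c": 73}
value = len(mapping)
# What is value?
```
Trace:
  mapping={'x': 8, 'key': 59, 'c': 73}
  mapping={'x': 8, 'key': 59, 'c': 73}, value=3

Final answer: 3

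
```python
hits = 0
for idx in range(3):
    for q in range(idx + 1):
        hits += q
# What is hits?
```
Trace:
  hits=0
  hits=0, idx=0, q=0
  hits=0, idx=1, q=0
  hits=1, idx=1, q=1
  hits=1, idx=2, q=0
  hits=2, idx=2, q=1
  hits=4, idx=2, q=2

Final answer: 4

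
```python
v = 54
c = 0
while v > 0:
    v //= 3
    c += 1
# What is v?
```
Trace:
  v=54
  v=54, c=0
  v=18, c=1
  v=6, c=2
  v=2, c=3
  v=0, c=4

Final answer: 0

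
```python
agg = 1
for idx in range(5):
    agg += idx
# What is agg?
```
Trace:
  agg=1
  agg=1, idx=0
  agg=2, idx=1
  agg=4, idx=2
  agg=7, idx=3
  agg=11, idx=4

Final answer: 11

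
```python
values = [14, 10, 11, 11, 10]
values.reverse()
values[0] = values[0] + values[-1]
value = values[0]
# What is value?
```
Trace:
  values=[14, 10, 11, 11, 10]
  values=[10, 11, 11, 10, 14]
  values=[24, 11, 11, 10, 14]
  values=[24, 11, 11, 10, 14], value=24

Final answer: 24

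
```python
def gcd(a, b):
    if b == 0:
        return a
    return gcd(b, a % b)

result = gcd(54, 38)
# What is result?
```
Call trace:
gcd(a=54, b=38)
  gcd(a=38, b=16)
    gcd(a=16, b=6)
      gcd(a=6, b=4)
        gcd(a=4, b=2)
          gcd(a=2, b=0)
          -> return 2
        -> return 2
      -> return 2
    -> return 2
  -> return 2
-> return 2

Final answer: 2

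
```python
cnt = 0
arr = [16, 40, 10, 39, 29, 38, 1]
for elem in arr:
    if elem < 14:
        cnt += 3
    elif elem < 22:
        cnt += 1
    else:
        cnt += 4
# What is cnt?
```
Trace:
  cnt=0
  cnt=1, elem=16
  cnt=5, elem=40
  cnt=8, elem=10
  cnt=12, elem=39
  cnt=16, elem=29
  cnt=20, elem=38
  cnt=23, elem=1

Final answer: 23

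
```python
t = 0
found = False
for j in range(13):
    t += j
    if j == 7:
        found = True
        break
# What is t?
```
Trace:
  t=0
  t=0, found=False
  t=0, found=False, j=0
  t=1, found=False, j=1
  t=3, found=False, j=2
  t=6, found=False, j=3
  t=10, found=False, j=4
  t=15, found=False, j=5
  t=21, found=False, j=6
  t=28, found=True, j=7

Final answer: 28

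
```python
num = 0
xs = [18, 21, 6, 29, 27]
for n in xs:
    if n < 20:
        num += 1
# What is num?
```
Trace:
  num=0
  num=1, n=18
  num=1, n=21
  num=2, n=6
  num=2, n=29
  num=2, n=27

Final answer: 2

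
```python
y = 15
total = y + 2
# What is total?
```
Trace:
  y=15
  y=15, total=17

Final answer: 17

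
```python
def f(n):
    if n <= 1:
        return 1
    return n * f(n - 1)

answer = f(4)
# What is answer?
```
Call trace:
f(n=4)
  f(n=3)
    f(n=2)
      f(n=1)
      -> return 1
    -> return 2
  -> return 6
-> return 24

Final answer: 24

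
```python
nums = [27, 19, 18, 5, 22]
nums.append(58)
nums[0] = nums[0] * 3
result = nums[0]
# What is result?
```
Trace:
  nums=[27, 19, 18, 5, 22]
  nums=[27, 19, 18, 5, 22, 58]
  nums=[81, 19, 18, 5, 22, 58]
  nums=[81, 19, 18, 5, 22, 58], result=81

Final answer: 81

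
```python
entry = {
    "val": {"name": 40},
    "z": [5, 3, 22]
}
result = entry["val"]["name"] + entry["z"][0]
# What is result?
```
Trace:
  entry={'val': {'name': 40}, 'z': [5, 3, 22]}
  entry={'val': {'name': 40}, 'z': [5, 3, 22]}, result=45

Final answer: 45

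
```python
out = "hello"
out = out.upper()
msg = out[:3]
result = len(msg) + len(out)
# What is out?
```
Trace:
  out='hello'
  out='HELLO'
  out='HELLO', msg='HEL'
  out='HELLO', msg='HEL', result=8

Final answer: 'HELLO'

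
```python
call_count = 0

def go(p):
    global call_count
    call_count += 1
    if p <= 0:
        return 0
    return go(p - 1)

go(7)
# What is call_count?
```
Call trace:
go(p=7)
  go(p=6)
    go(p=5)
      go(p=4)
        go(p=3)
          go(p=2)
            go(p=1)
              go(p=0)
              -> return 0
            -> return 0
          -> return 0
        -> return 0
      -> return 0
    -> return 0
  -> return 0
-> return 0

call_count is incremented once per call. go is entered once for each p = 7, 6, 5, 4, 3, 2, 1, 0 (the p <= 0 call returns without recursing), i.e. 7 + 1 calls.
call_count = 8

Final answer: 8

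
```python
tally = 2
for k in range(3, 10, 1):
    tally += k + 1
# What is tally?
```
Trace:
  tally=2
  tally=6, k=3
  tally=11, k=4
  tally=17, k=5
  tally=24, k=6
  tally=32, k=7
  tally=41, k=8
  tally=51, k=9

Final answer: 51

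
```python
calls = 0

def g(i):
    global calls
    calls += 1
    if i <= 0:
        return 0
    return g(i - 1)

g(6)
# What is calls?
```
Call trace:
g(i=6)
  g(i=5)
    g(i=4)
      g(i=3)
        g(i=2)
          g(i=1)
            g(i=0)
            -> return 0
          -> return 0
        -> return 0
      -> return 0
    -> return 0
  -> return 0
-> return 0

calls is incremented once per call. g is entered once for each i = 6, 5, 4, 3, 2, 1, 0 (the i <= 0 call returns without recursing), i.e. 6 + 1 calls.
calls = 7

Final answer: 7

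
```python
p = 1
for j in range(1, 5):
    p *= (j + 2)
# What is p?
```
Trace:
  p=1
  p=3, j=1
  p=12, j=2
  p=60, j=3
  p=360, j=4

Final answer: 360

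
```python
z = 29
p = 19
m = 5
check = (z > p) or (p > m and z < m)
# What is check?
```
Trace:
  z=29
  z=29, p=19
  z=29, p=19, m=5
  z=29, p=19, m=5, check=True

Final answer: True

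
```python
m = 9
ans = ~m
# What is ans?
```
Trace:
  m=9
  m=9, ans=-10

Final answer: -10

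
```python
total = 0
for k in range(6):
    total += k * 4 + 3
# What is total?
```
Trace:
  total=0
  total=3, k=0
  total=10, k=1
  total=21, k=2
  total=36, k=3
  total=55, k=4
  total=78, k=5

Final answer: 78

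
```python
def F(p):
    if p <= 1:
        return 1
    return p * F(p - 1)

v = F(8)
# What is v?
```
Call trace:
F(p=8)
  F(p=7)
    F(p=6)
      F(p=5)
        F(p=4)
          F(p=3)
            F(p=2)
              F(p=1)
              -> return 1
            -> return 2
          -> return 6
        -> return 24
      -> return 120
    -> return 720
  -> return 5040
-> return 40320

Final answer: 40320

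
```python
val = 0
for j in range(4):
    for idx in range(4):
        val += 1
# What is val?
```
Trace:
  val=0
  val=1, j=0, idx=0
  val=2, j=0, idx=1
  val=3, j=0, idx=2
  val=4, j=0, idx=3
  val=5, j=1, idx=0
  val=6, j=1, idx=1
  val=7, j=1, idx=2
  val=8, j=1, idx=3
  val=9, j=2, idx=0
  val=10, j=2, idx=1
  val=11, j=2, idx=2
  val=12, j=2, idx=3
  val=13, j=3, idx=0
  val=14, j=3, idx=1
  val=15, j=3, idx=2
  val=16, j=3, idx=3

Final answer: 16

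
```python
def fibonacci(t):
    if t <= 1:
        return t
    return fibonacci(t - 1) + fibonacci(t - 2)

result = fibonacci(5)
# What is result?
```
Call trace (a repeated sub-call is expanded the first time; later identical calls just restate its return value):
fibonacci(t=5)
  fibonacci(t=4)
    fibonacci(t=3)
      fibonacci(t=2)
        fibonacci(t=1)
        -> return 1
        fibonacci(t=0)
        -> return 0
      -> return 1
      fibonacci(t=1)
      -> return 1
    -> return 2
    fibonacci(t=2) -> return 1  (same call as traced above)
  -> return 3
  fibonacci(t=3) -> return 2  (same call as traced above)
-> return 5

Final answer: 5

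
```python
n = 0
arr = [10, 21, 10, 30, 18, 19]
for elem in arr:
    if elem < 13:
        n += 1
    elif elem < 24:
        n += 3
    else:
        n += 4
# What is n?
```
Trace:
  n=0
  n=1, elem=10
  n=4, elem=21
  n=5, elem=10
  n=9, elem=30
  n=12, elem=18
  n=15, elem=19

Final answer: 15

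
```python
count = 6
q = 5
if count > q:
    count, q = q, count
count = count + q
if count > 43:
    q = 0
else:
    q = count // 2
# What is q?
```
Trace:
  count=6
  count=6, q=5
  count=5, q=6
  count=11, q=6
  count=11, q=5

Final answer: 5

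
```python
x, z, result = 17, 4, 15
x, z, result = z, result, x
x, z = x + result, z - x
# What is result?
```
Trace:
  x=17, z=4, result=15
  x=4, z=15, result=17
  x=21, z=11, result=17

Final answer: 17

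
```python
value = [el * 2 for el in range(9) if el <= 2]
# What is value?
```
Trace:
  el=0
  el=1
  el=2
  el=3
  el=4
  el=5
  el=6
  el=7
  el=8
  value=[0, 2, 4]

Final answer: [0, 2, 4]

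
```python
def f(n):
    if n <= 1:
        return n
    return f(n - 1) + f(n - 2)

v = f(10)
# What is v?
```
Call trace (a repeated sub-call is expanded the first time; later identical calls just restate its return value):
f(n=10)
  f(n=9)
    f(n=8)
      f(n=7)
        f(n=6)
          f(n=5)
            f(n=4)
              f(n=3)
                f(n=2)
                  f(n=1)
                  -> return 1
                  f(n=0)
                  -> return 0
                -> return 1
                f(n=1)
                -> return 1
              -> return 2
              f(n=2) -> return 1  (same call as traced above)
            -> return 3
            f(n=3) -> return 2  (same call as traced above)
          -> return 5
          f(n=4) -> return 3  (same call as traced above)
        -> return 8
        f(n=5) -> return 5  (same call as traced above)
      -> return 13
      f(n=6) -> return 8  (same call as traced above)
    -> return 21
    f(n=7) -> return 13  (same call as traced above)
  -> return 34
  f(n=8) -> return 21  (same call as traced above)
-> return 55

Final answer: 55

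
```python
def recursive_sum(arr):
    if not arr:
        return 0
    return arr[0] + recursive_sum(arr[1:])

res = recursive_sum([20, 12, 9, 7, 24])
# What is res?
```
Call trace:
recursive_sum(arr=[20, 12, 9, 7, 24])
  recursive_sum(arr=[12, 9, 7, 24])
    recursive_sum(arr=[9, 7, 24])
      recursive_sum(arr=[7, 24])
        recursive_sum(arr=[24])
          recursive_sum(arr=[])
          -> return 0
        -> return 24
      -> return 31
    -> return 40
  -> return 52
-> return 72

Final answer: 72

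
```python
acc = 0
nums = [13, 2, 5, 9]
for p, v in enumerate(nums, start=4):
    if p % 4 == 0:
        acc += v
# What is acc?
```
Trace:
  acc=0
  acc=13, p=4, v=13
  acc=13, p=5, v=2
  acc=13, p=6, v=5
  acc=13, p=7, v=9

Final answer: 13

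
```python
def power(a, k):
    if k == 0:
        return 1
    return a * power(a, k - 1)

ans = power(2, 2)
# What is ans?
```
Call trace:
power(a=2, k=2)
  power(a=2, k=1)
    power(a=2, k=0)
    -> return 1
  -> return 2
-> return 4

Final answer: 4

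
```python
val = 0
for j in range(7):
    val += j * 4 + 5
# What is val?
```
Trace:
  val=0
  val=5, j=0
  val=14, j=1
  val=27, j=2
  val=44, j=3
  val=65, j=4
  val=90, j=5
  val=119, j=6

Final answer: 119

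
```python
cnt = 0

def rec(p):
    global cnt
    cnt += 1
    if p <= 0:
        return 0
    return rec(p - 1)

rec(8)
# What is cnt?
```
Call trace:
rec(p=8)
  rec(p=7)
    rec(p=6)
      rec(p=5)
        rec(p=4)
          rec(p=3)
            rec(p=2)
              rec(p=1)
                rec(p=0)
                -> return 0
              -> return 0
            -> return 0
          -> return 0
        -> return 0
      -> return 0
    -> return 0
  -> return 0
-> return 0

cnt is incremented once per call. rec is entered once for each p = 8, 7, 6, 5, 4, 3, 2, 1, 0 (the p <= 0 call returns without recursing), i.e. 8 + 1 calls.
cnt = 9

Final answer: 9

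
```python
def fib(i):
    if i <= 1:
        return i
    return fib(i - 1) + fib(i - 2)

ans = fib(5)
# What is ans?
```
Call trace (a repeated sub-call is expanded the first time; later identical calls just restate its return value):
fib(i=5)
  fib(i=4)
    fib(i=3)
      fib(i=2)
        fib(i=1)
        -> return 1
        fib(i=0)
        -> return 0
      -> return 1
      fib(i=1)
      -> return 1
    -> return 2
    fib(i=2) -> return 1  (same call as traced above)
  -> return 3
  fib(i=3) -> return 2  (same call as traced above)
-> return 5

Final answer: 5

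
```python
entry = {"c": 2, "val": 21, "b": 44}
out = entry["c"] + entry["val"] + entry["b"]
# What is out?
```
Trace:
  entry={'c': 2, 'val': 21, 'b': 44}
  entry={'c': 2, 'val': 21, 'b': 44}, out=67

Final answer: 67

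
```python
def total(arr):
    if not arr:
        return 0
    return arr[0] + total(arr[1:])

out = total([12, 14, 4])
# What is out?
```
Call trace:
total(arr=[12, 14, 4])
  total(arr=[14, 4])
    total(arr=[4])
      total(arr=[])
      -> return 0
    -> return 4
  -> return 18
-> return 30

Final answer: 30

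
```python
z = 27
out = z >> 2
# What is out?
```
Trace:
  z=27
  z=27, out=6

Final answer: 6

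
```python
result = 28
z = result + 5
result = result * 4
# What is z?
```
Trace:
  result=28
  result=28, z=33
  result=112, z=33

Final answer: 33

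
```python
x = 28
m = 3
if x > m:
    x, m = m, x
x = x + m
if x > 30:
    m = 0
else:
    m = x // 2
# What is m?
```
Trace:
  x=28
  x=28, m=3
  x=3, m=28
  x=31, m=28
  x=31, m=0

Final answer: 0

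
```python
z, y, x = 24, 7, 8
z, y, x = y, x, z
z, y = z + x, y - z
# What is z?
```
Trace:
  z=24, y=7, x=8
  z=7, y=8, x=24
  z=31, y=1, x=24

Final answer: 31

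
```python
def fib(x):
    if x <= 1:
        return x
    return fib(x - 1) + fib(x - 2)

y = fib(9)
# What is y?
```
Call trace (a repeated sub-call is expanded the first time; later identical calls just restate its return value):
fib(x=9)
  fib(x=8)
    fib(x=7)
      fib(x=6)
        fib(x=5)
          fib(x=4)
            fib(x=3)
              fib(x=2)
                fib(x=1)
                -> return 1
                fib(x=0)
                -> return 0
              -> return 1
              fib(x=1)
              -> return 1
            -> return 2
            fib(x=2) -> return 1  (same call as traced above)
          -> return 3
          fib(x=3) -> return 2  (same call as traced above)
        -> return 5
        fib(x=4) -> return 3  (same call as traced above)
      -> return 8
      fib(x=5) -> return 5  (same call as traced above)
    -> return 13
    fib(x=6) -> return 8  (same call as traced above)
  -> return 21
  fib(x=7) -> return 13  (same call as traced above)
-> return 34

Final answer: 34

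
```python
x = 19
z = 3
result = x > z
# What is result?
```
Trace:
  x=19
  x=19, z=3
  x=19, z=3, result=True

Final answer: True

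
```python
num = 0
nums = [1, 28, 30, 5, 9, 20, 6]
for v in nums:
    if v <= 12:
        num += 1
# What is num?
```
Trace:
  num=0
  num=1, v=1
  num=1, v=28
  num=1, v=30
  num=2, v=5
  num=3, v=9
  num=3, v=20
  num=4, v=6

Final answer: 4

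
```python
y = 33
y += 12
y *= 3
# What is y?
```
Trace:
  y=33
  y=45
  y=135

Final answer: 135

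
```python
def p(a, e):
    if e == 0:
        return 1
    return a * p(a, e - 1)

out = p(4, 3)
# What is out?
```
Call trace:
p(a=4, e=3)
  p(a=4, e=2)
    p(a=4, e=1)
      p(a=4, e=0)
      -> return 1
    -> return 4
  -> return 16
-> return 64

Final answer: 64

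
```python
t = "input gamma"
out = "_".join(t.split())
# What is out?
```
Trace:
  t='input gamma'
  t='input gamma', out='input_gamma'

Final answer: 'input_gamma'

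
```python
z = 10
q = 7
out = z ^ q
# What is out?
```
Trace:
  z=10
  z=10, q=7
  z=10, q=7, out=13

Final answer: 13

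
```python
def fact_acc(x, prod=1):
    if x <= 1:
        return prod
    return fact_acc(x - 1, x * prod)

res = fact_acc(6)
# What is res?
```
Call trace:
fact_acc(x=6, prod=1)
  fact_acc(x=5, prod=6)
    fact_acc(x=4, prod=30)
      fact_acc(x=3, prod=120)
        fact_acc(x=2, prod=360)
          fact_acc(x=1, prod=720)
          -> return 720
        -> return 720
      -> return 720
    -> return 720
  -> return 720
-> return 720

Final answer: 720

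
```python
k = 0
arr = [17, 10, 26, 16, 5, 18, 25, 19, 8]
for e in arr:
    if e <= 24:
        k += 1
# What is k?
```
Trace:
  k=0
  k=1, e=17
  k=2, e=10
  k=2, e=26
  k=3, e=16
  k=4, e=5
  k=5, e=18
  k=5, e=25
  k=6, e=19
  k=7, e=8

Final answer: 7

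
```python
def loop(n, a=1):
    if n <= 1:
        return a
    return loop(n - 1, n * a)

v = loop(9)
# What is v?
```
Call trace:
loop(n=9, a=1)
  loop(n=8, a=9)
    loop(n=7, a=72)
      loop(n=6, a=504)
        loop(n=5, a=3024)
          loop(n=4, a=15120)
            loop(n=3, a=60480)
              loop(n=2, a=181440)
                loop(n=1, a=362880)
                -> return 362880
              -> return 362880
            -> return 362880
          -> return 362880
        -> return 362880
      -> return 362880
    -> return 362880
  -> return 362880
-> return 362880

Final answer: 362880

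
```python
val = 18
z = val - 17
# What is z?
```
Trace:
  val=18
  val=18, z=1

Final answer: 1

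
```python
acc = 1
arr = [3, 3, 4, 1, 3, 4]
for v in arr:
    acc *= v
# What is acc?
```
Trace:
  acc=1
  acc=3, v=3
  acc=9, v=3
  acc=36, v=4
  acc=36, v=1
  acc=108, v=3
  acc=432, v=4

Final answer: 432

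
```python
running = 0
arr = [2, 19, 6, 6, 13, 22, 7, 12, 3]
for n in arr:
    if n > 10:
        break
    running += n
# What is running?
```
Trace:
  running=0
  running=2, n=2
  running=2, n=19

Final answer: 2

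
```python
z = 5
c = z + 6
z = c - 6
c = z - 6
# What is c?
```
Trace:
  z=5
  z=5, c=11
  z=5, c=11
  z=5, c=-1

Final answer: -1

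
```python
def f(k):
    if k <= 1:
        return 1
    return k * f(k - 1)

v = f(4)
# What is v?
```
Call trace:
f(k=4)
  f(k=3)
    f(k=2)
      f(k=1)
      -> return 1
    -> return 2
  -> return 6
-> return 24

Final answer: 24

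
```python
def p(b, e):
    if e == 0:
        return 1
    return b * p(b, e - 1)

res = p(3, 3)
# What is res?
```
Call trace:
p(b=3, e=3)
  p(b=3, e=2)
    p(b=3, e=1)
      p(b=3, e=0)
      -> return 1
    -> return 3
  -> return 9
-> return 27

Final answer: 27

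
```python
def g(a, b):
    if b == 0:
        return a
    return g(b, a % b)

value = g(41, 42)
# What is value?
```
Call trace:
g(a=41, b=42)
  g(a=42, b=41)
    g(a=41, b=1)
      g(a=1, b=0)
      -> return 1
    -> return 1
  -> return 1
-> return 1

Final answer: 1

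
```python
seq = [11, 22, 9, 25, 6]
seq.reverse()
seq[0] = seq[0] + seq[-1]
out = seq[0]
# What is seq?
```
Trace:
  seq=[11, 22, 9, 25, 6]
  seq=[6, 25, 9, 22, 11]
  seq=[17, 25, 9, 22, 11]
  seq=[17, 25, 9, 22, 11], out=17

Final answer: [17, 25, 9, 22, 11]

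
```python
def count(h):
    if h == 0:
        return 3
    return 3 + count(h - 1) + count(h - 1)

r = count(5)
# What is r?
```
Call trace (a repeated sub-call is expanded the first time; later identical calls just restate its return value):
count(h=5)
  count(h=4)
    count(h=3)
      count(h=2)
        count(h=1)
          count(h=0)
          -> return 3
          count(h=0)
          -> return 3
        -> return 9
        count(h=1) -> return 9  (same call as traced above)
      -> return 21
      count(h=2) -> return 21  (same call as traced above)
    -> return 45
    count(h=3) -> return 45  (same call as traced above)
  -> return 93
  count(h=4) -> return 93  (same call as traced above)
-> return 189

Final answer: 189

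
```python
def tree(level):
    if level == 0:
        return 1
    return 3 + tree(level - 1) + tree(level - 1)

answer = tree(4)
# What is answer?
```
Call trace (a repeated sub-call is expanded the first time; later identical calls just restate its return value):
tree(level=4)
  tree(level=3)
    tree(level=2)
      tree(level=1)
        tree(level=0)
        -> return 1
        tree(level=0)
        -> return 1
      -> return 5
      tree(level=1) -> return 5  (same call as traced above)
    -> return 13
    tree(level=2) -> return 13  (same call as traced above)
  -> return 29
  tree(level=3) -> return 29  (same call as traced above)
-> return 61

Final answer: 61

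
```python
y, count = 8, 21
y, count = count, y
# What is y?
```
Trace:
  y=8, count=21
  y=21, count=8

Final answer: 21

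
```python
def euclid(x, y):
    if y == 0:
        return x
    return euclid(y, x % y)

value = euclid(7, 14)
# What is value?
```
Call trace:
euclid(x=7, y=14)
  euclid(x=14, y=7)
    euclid(x=7, y=0)
    -> return 7
  -> return 7
-> return 7

Final answer: 7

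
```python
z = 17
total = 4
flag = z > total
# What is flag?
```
Trace:
  z=17
  z=17, total=4
  z=17, total=4, flag=True

Final answer: True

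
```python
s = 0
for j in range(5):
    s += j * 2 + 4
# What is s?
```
Trace:
  s=0
  s=4, j=0
  s=10, j=1
  s=18, j=2
  s=28, j=3
  s=40, j=4

Final answer: 40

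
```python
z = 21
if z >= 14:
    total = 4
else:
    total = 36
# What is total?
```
Trace:
  z=21
  z=21, total=4

Final answer: 4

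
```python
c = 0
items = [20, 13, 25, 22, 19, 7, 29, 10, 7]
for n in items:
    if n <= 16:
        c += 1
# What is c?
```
Trace:
  c=0
  c=0, n=20
  c=1, n=13
  c=1, n=25
  c=1, n=22
  c=1, n=19
  c=2, n=7
  c=2, n=29
  c=3, n=10
  c=4, n=7

Final answer: 4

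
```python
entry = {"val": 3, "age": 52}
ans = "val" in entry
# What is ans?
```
Trace:
  entry={'val': 3, 'age': 52}
  entry={'val': 3, 'age': 52}, ans=True

Final answer: True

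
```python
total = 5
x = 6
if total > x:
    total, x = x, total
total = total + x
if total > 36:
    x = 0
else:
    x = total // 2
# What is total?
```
Trace:
  total=5
  total=5, x=6
  total=5, x=6
  total=11, x=6
  total=11, x=5

Final answer: 11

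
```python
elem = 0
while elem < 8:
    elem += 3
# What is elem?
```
Trace:
  elem=0
  elem=3
  elem=6
  elem=9

Final answer: 9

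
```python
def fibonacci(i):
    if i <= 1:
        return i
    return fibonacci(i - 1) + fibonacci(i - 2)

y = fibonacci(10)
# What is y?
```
Call trace (a repeated sub-call is expanded the first time; later identical calls just restate its return value):
fibonacci(i=10)
  fibonacci(i=9)
    fibonacci(i=8)
      fibonacci(i=7)
        fibonacci(i=6)
          fibonacci(i=5)
            fibonacci(i=4)
              fibonacci(i=3)
                fibonacci(i=2)
                  fibonacci(i=1)
                  -> return 1
                  fibonacci(i=0)
                  -> return 0
                -> return 1
                fibonacci(i=1)
                -> return 1
              -> return 2
              fibonacci(i=2) -> return 1  (same call as traced above)
            -> return 3
            fibonacci(i=3) -> return 2  (same call as traced above)
          -> return 5
          fibonacci(i=4) -> return 3  (same call as traced above)
        -> return 8
        fibonacci(i=5) -> return 5  (same call as traced above)
      -> return 13
      fibonacci(i=6) -> return 8  (same call as traced above)
    -> return 21
    fibonacci(i=7) -> return 13  (same call as traced above)
  -> return 34
  fibonacci(i=8) -> return 21  (same call as traced above)
-> return 55

Final answer: 55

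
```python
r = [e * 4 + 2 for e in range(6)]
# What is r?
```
Trace:
  e=0
  e=1
  e=2
  e=3
  e=4
  e=5
  r=[2, 6, 10, 14, 18, 22]

Final answer: [2, 6, 10, 14, 18, 22]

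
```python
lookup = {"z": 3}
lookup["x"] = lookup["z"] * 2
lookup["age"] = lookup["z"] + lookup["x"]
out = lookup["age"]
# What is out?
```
Trace:
  lookup={'z': 3}
  lookup={'z': 3, 'x': 6}
  lookup={'z': 3, 'x': 6, 'age': 9}
  lookup={'z': 3, 'x': 6, 'age': 9}, out=9

Final answer: 9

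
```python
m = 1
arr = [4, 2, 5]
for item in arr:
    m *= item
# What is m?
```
Trace:
  m=1
  m=4, item=4
  m=8, item=2
  m=40, item=5

Final answer: 40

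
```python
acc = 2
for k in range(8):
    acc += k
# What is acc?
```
Trace:
  acc=2
  acc=2, k=0
  acc=3, k=1
  acc=5, k=2
  acc=8, k=3
  acc=12, k=4
  acc=17, k=5
  acc=23, k=6
  acc=30, k=7

Final answer: 30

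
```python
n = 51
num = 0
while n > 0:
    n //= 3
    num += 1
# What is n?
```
Trace:
  n=51
  n=51, num=0
  n=17, num=1
  n=5, num=2
  n=1, num=3
  n=0, num=4

Final answer: 0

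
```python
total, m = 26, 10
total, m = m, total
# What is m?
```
Trace:
  total=26, m=10
  total=10, m=26

Final answer: 26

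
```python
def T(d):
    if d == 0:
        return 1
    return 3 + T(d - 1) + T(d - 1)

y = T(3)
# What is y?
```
Call trace (a repeated sub-call is expanded the first time; later identical calls just restate its return value):
T(d=3)
  T(d=2)
    T(d=1)
      T(d=0)
      -> return 1
      T(d=0)
      -> return 1
    -> return 5
    T(d=1) -> return 5  (same call as traced above)
  -> return 13
  T(d=2) -> return 13  (same call as traced above)
-> return 29

Final answer: 29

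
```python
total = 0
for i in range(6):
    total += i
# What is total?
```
Trace:
  total=0
  total=0, i=0
  total=1, i=1
  total=3, i=2
  total=6, i=3
  total=10, i=4
  total=15, i=5

Final answer: 15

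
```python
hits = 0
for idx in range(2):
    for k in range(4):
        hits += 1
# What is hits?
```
Trace:
  hits=0
  hits=1, idx=0, k=0
  hits=2, idx=0, k=1
  hits=3, idx=0, k=2
  hits=4, idx=0, k=3
  hits=5, idx=1, k=0
  hits=6, idx=1, k=1
  hits=7, idx=1, k=2
  hits=8, idx=1, k=3

Final answer: 8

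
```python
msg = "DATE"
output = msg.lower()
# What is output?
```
Trace:
  msg='DATE'
  msg='DATE', output='date'

Final answer: 'date'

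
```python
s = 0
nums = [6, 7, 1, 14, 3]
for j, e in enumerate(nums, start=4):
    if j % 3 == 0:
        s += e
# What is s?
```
Trace:
  s=0
  s=0, j=4, e=6
  s=0, j=5, e=7
  s=1, j=6, e=1
  s=1, j=7, e=14
  s=1, j=8, e=3

Final answer: 1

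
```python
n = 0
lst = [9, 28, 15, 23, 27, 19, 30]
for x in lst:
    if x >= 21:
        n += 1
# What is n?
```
Trace:
  n=0
  n=0, x=9
  n=1, x=28
  n=1, x=15
  n=2, x=23
  n=3, x=27
  n=3, x=19
  n=4, x=30

Final answer: 4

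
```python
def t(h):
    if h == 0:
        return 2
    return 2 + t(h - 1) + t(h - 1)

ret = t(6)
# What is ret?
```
Call trace (a repeated sub-call is expanded the first time; later identical calls just restate its return value):
t(h=6)
  t(h=5)
    t(h=4)
      t(h=3)
        t(h=2)
          t(h=1)
            t(h=0)
            -> return 2
            t(h=0)
            -> return 2
          -> return 6
          t(h=1) -> return 6  (same call as traced above)
        -> return 14
        t(h=2) -> return 14  (same call as traced above)
      -> return 30
      t(h=3) -> return 30  (same call as traced above)
    -> return 62
    t(h=4) -> return 62  (same call as traced above)
  -> return 126
  t(h=5) -> return 126  (same call as traced above)
-> return 254

Final answer: 254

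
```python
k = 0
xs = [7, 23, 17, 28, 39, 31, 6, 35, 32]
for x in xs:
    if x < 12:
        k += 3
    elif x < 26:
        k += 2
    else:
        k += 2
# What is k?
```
Trace:
  k=0
  k=3, x=7
  k=5, x=23
  k=7, x=17
  k=9, x=28
  k=11, x=39
  k=13, x=31
  k=16, x=6
  k=18, x=35
  k=20, x=32

Final answer: 20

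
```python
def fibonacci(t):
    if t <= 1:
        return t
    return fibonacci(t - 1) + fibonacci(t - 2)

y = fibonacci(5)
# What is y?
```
Call trace (a repeated sub-call is expanded the first time; later identical calls just restate its return value):
fibonacci(t=5)
  fibonacci(t=4)
    fibonacci(t=3)
      fibonacci(t=2)
        fibonacci(t=1)
        -> return 1
        fibonacci(t=0)
        -> return 0
      -> return 1
      fibonacci(t=1)
      -> return 1
    -> return 2
    fibonacci(t=2) -> return 1  (same call as traced above)
  -> return 3
  fibonacci(t=3) -> return 2  (same call as traced above)
-> return 5

Final answer: 5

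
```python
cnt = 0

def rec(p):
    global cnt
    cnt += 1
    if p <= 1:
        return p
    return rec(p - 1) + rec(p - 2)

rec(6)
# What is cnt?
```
Call trace (a repeated sub-call is expanded the first time; later identical calls just restate its return value):
rec(p=6)
  rec(p=5)
    rec(p=4)
      rec(p=3)
        rec(p=2)
          rec(p=1)
          -> return 1
          rec(p=0)
          -> return 0
        -> return 1
        rec(p=1)
        -> return 1
      -> return 2
      rec(p=2) -> return 1  (same call as traced above)
    -> return 3
    rec(p=3) -> return 2  (same call as traced above)
  -> return 5
  rec(p=4) -> return 3  (same call as traced above)
-> return 8

cnt is incremented once per call, so count the calls in each subtree. Let C(p) = number of calls made by rec(p).
C(0) = C(1) = 1 (base case, no recursion); C(p) = 1 + C(p - 1) + C(p - 2) otherwise.
C(2) = 1 + C(1) + C(0) = 1 + 1 + 1 = 3
C(3) = 1 + C(2) + C(1) = 1 + 3 + 1 = 5
C(4) = 1 + C(3) + C(2) = 1 + 5 + 3 = 9
C(5) = 1 + C(4) + C(3) = 1 + 9 + 5 = 15
C(6) = 1 + C(5) + C(4) = 1 + 15 + 9 = 25
cnt = C(6) = 25

Final answer: 25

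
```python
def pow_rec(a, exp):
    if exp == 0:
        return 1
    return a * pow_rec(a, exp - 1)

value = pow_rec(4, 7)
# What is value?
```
Call trace:
pow_rec(a=4, exp=7)
  pow_rec(a=4, exp=6)
    pow_rec(a=4, exp=5)
      pow_rec(a=4, exp=4)
        pow_rec(a=4, exp=3)
          pow_rec(a=4, exp=2)
            pow_rec(a=4, exp=1)
              pow_rec(a=4, exp=0)
              -> return 1
            -> return 4
          -> return 16
        -> return 64
      -> return 256
    -> return 1024
  -> return 4096
-> return 16384

Final answer: 16384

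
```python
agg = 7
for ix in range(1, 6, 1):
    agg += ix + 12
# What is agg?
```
Trace:
  agg=7
  agg=20, ix=1
  agg=34, ix=2
  agg=49, ix=3
  agg=65, ix=4
  agg=82, ix=5

Final answer: 82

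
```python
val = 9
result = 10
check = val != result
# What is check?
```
Trace:
  val=9
  val=9, result=10
  val=9, result=10, check=True

Final answer: True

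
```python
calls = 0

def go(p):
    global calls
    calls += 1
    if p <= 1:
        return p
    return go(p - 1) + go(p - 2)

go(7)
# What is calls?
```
Call trace (a repeated sub-call is expanded the first time; later identical calls just restate its return value):
go(p=7)
  go(p=6)
    go(p=5)
      go(p=4)
        go(p=3)
          go(p=2)
            go(p=1)
            -> return 1
            go(p=0)
            -> return 0
          -> return 1
          go(p=1)
          -> return 1
        -> return 2
        go(p=2) -> return 1  (same call as traced above)
      -> return 3
      go(p=3) -> return 2  (same call as traced above)
    -> return 5
    go(p=4) -> return 3  (same call as traced above)
  -> return 8
  go(p=5) -> return 5  (same call as traced above)
-> return 13

calls is incremented once per call, so count the calls in each subtree. Let C(p) = number of calls made by go(p).
C(0) = C(1) = 1 (base case, no recursion); C(p) = 1 + C(p - 1) + C(p - 2) otherwise.
C(2) = 1 + C(1) + C(0) = 1 + 1 + 1 = 3
C(3) = 1 + C(2) + C(1) = 1 + 3 + 1 = 5
C(4) = 1 + C(3) + C(2) = 1 + 5 + 3 = 9
C(5) = 1 + C(4) + C(3) = 1 + 9 + 5 = 15
C(6) = 1 + C(5) + C(4) = 1 + 15 + 9 = 25
C(7) = 1 + C(6) + C(5) = 1 + 25 + 15 = 41
calls = C(7) = 41

Final answer: 41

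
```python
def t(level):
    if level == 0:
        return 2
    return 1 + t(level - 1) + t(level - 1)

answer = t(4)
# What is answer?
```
Call trace (a repeated sub-call is expanded the first time; later identical calls just restate its return value):
t(level=4)
  t(level=3)
    t(level=2)
      t(level=1)
        t(level=0)
        -> return 2
        t(level=0)
        -> return 2
      -> return 5
      t(level=1) -> return 5  (same call as traced above)
    -> return 11
    t(level=2) -> return 11  (same call as traced above)
  -> return 23
  t(level=3) -> return 23  (same call as traced above)
-> return 47

Final answer: 47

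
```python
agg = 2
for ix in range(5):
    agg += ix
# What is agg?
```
Trace:
  agg=2
  agg=2, ix=0
  agg=3, ix=1
  agg=5, ix=2
  agg=8, ix=3
  agg=12, ix=4

Final answer: 12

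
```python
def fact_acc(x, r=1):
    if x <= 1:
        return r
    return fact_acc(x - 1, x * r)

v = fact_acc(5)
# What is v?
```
Call trace:
fact_acc(x=5, r=1)
  fact_acc(x=4, r=5)
    fact_acc(x=3, r=20)
      fact_acc(x=2, r=60)
        fact_acc(x=1, r=120)
        -> return 120
      -> return 120
    -> return 120
  -> return 120
-> return 120

Final answer: 120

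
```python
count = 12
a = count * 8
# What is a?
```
Trace:
  count=12
  count=12, a=96

Final answer: 96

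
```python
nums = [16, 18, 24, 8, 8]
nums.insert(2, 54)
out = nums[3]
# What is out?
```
Trace:
  nums=[16, 18, 24, 8, 8]
  nums=[16, 18, 54, 24, 8, 8]
  nums=[16, 18, 54, 24, 8, 8], out=24

Final answer: 24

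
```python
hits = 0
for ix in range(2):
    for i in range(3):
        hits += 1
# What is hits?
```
Trace:
  hits=0
  hits=1, ix=0, i=0
  hits=2, ix=0, i=1
  hits=3, ix=0, i=2
  hits=4, ix=1, i=0
  hits=5, ix=1, i=1
  hits=6, ix=1, i=2

Final answer: 6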